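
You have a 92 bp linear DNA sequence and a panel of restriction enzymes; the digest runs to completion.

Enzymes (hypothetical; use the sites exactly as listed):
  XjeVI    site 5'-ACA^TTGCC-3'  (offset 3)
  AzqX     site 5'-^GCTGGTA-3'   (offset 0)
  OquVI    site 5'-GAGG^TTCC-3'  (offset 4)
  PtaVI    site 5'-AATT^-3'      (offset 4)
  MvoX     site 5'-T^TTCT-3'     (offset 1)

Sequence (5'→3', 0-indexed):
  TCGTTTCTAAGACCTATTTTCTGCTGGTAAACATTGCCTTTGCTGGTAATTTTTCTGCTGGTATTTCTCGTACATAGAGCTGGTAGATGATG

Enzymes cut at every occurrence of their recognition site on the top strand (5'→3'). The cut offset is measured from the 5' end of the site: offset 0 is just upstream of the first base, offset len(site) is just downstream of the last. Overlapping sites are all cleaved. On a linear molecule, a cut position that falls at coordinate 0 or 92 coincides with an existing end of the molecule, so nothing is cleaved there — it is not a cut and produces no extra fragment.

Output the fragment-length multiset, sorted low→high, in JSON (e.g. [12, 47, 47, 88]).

Site scan:
  XjeVI (ACATTGCC, off=3): starts [30] → cuts [33]
  AzqX (GCTGGTA, off=0): starts [22, 41, 56, 78] → cuts [22, 41, 56, 78]
  OquVI (GAGGTTCC, off=4): no sites
  PtaVI (AATT, off=4): starts [47] → cuts [51]
  MvoX (TTTCT, off=1): starts [3, 17, 51, 63] → cuts [4, 18, 52, 64]

Pooled cuts: [4, 18, 22, 33, 41, 51, 52, 56, 64, 78]

Fragments:
  [0,4): 4 bp
  [4,18): 14 bp
  [18,22): 4 bp
  [22,33): 11 bp
  [33,41): 8 bp
  [41,51): 10 bp
  [51,52): 1 bp
  [52,56): 4 bp
  [56,64): 8 bp
  [64,78): 14 bp
  [78,92): 14 bp

[1,4,4,4,8,8,10,11,14,14,14]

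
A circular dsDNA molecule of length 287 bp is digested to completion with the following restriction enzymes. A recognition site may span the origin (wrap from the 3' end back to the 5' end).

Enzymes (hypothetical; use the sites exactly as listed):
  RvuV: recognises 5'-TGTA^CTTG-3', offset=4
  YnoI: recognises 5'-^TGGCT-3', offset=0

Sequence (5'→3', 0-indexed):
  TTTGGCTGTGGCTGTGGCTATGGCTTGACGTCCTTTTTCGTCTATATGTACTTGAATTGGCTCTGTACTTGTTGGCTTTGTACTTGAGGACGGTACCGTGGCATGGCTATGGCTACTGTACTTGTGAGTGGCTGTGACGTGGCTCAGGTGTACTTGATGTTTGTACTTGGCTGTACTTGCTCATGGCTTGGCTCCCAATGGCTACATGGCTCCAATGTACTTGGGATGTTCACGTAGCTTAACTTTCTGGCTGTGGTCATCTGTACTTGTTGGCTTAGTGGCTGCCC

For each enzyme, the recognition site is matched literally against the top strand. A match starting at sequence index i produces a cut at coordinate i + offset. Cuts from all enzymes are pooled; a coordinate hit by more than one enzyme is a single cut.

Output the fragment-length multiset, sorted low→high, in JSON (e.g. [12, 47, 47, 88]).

Per-enzyme occurrences:
  RvuV (TGTACTTG, off=4): starts [46, 63, 78, 116, 148, 161, 171, 215, 261] → cuts [50, 67, 82, 120, 152, 165, 175, 219, 265]
  YnoI (TGGCT, off=0): starts [2, 8, 14, 20, 57, 72, 103, 109, 128, 139, 167, 183, 188, 198, 206, 247, 270, 278] → cuts [2, 8, 14, 20, 57, 72, 103, 109, 128, 139, 167, 183, 188, 198, 206, 247, 270, 278]

All cut coordinates (distinct, sorted): [2, 8, 14, 20, 50, 57, 67, 72, 82, 103, 109, 120, 128, 139, 152, 165, 167, 175, 183, 188, 198, 206, 219, 247, 265, 270, 278]

Fragments:
  2→8: 6 bp
  8→14: 6 bp
  14→20: 6 bp
  20→50: 30 bp
  50→57: 7 bp
  57→67: 10 bp
  67→72: 5 bp
  72→82: 10 bp
  82→103: 21 bp
  103→109: 6 bp
  109→120: 11 bp
  120→128: 8 bp
  128→139: 11 bp
  139→152: 13 bp
  152→165: 13 bp
  165→167: 2 bp
  167→175: 8 bp
  175→183: 8 bp
  183→188: 5 bp
  188→198: 10 bp
  198→206: 8 bp
  206→219: 13 bp
  219→247: 28 bp
  247→265: 18 bp
  265→270: 5 bp
  270→278: 8 bp
  278→2 (wrap): 287-278+2 = 11 bp

[2,5,5,5,6,6,6,6,7,8,8,8,8,8,10,10,10,11,11,11,13,13,13,18,21,28,30]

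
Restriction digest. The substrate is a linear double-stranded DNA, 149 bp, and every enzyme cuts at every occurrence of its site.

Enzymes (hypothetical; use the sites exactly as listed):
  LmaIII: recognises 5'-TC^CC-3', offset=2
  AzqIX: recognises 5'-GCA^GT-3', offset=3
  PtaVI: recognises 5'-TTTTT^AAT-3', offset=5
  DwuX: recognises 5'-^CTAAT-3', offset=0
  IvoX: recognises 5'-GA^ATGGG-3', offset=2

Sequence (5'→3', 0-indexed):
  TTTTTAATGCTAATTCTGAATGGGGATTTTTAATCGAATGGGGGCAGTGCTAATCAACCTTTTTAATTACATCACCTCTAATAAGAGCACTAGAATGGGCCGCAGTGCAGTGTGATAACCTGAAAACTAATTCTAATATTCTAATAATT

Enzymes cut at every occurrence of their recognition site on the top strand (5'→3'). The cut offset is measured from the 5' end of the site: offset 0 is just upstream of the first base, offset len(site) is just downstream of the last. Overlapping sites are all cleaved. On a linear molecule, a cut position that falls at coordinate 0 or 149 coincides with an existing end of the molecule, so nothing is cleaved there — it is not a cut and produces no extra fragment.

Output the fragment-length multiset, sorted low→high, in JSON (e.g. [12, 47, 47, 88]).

Per-enzyme occurrences:
  LmaIII (TCCC, off=2): no sites
  AzqIX (GCAGT, off=3): starts [43, 101, 106] → cuts [46, 104, 109]
  PtaVI (TTTTTAAT, off=5): starts [0, 26, 59] → cuts [5, 31, 64]
  DwuX (CTAAT, off=0): starts [9, 49, 77, 126, 132, 140] → cuts [9, 49, 77, 126, 132, 140]
  IvoX (GAATGGG, off=2): starts [17, 35, 92] → cuts [19, 37, 94]

All cut coordinates (distinct, sorted): [5, 9, 19, 31, 37, 46, 49, 64, 77, 94, 104, 109, 126, 132, 140]

Fragment lengths:
  [0,5): 5 bp
  [5,9): 4 bp
  [9,19): 10 bp
  [19,31): 12 bp
  [31,37): 6 bp
  [37,46): 9 bp
  [46,49): 3 bp
  [49,64): 15 bp
  [64,77): 13 bp
  [77,94): 17 bp
  [94,104): 10 bp
  [104,109): 5 bp
  [109,126): 17 bp
  [126,132): 6 bp
  [132,140): 8 bp
  [140,149): 9 bp

[3,4,5,5,6,6,8,9,9,10,10,12,13,15,17,17]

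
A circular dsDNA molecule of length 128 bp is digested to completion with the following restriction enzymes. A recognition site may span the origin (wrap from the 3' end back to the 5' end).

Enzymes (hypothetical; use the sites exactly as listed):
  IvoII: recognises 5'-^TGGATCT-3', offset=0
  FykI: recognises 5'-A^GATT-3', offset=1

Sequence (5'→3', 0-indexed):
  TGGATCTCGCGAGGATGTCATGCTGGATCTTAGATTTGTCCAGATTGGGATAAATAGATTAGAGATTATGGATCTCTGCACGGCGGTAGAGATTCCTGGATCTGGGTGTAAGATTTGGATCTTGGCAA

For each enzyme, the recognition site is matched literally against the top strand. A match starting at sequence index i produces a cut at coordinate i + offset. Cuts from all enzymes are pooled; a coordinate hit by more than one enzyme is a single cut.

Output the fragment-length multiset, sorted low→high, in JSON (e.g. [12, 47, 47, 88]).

Scan for sites:
  IvoII (TGGATCT, off=0): starts [0, 23, 68, 96, 115] → cuts [0, 23, 68, 96, 115]
  FykI (AGATT, off=1): starts [31, 41, 55, 62, 89, 110] → cuts [32, 42, 56, 63, 90, 111]

Pooled cuts: [0, 23, 32, 42, 56, 63, 68, 90, 96, 111, 115]

Fragments:
  0→23: 23 bp
  23→32: 9 bp
  32→42: 10 bp
  42→56: 14 bp
  56→63: 7 bp
  63→68: 5 bp
  68→90: 22 bp
  90→96: 6 bp
  96→111: 15 bp
  111→115: 4 bp
  115→0 (wrap): 128-115+0 = 13 bp

[4,5,6,7,9,10,13,14,15,22,23]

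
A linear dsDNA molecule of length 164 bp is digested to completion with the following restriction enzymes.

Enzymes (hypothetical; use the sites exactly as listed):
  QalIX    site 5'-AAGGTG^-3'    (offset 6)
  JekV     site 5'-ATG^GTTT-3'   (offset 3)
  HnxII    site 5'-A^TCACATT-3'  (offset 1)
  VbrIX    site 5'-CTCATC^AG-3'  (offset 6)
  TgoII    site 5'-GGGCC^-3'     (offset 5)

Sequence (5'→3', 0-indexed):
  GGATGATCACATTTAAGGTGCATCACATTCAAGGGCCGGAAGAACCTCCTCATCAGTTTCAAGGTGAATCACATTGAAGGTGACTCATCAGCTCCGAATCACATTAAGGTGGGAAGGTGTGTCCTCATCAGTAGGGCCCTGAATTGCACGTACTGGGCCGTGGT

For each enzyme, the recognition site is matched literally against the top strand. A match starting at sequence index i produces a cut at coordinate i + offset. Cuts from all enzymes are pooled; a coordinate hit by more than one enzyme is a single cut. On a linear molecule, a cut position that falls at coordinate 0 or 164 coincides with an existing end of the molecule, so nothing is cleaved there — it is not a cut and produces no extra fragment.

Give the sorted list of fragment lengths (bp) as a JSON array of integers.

[2,2,5,6,7,8,9,9,10,12,13,14,14,15,17,21]

Site scan:
  QalIX (AAGGTG, off=6): starts [14, 60, 76, 105, 113] → cuts [20, 66, 82, 111, 119]
  JekV (ATGGTTT, off=3): no sites
  HnxII (ATCACATT, off=1): starts [5, 21, 67, 97] → cuts [6, 22, 68, 98]
  VbrIX (CTCATCAG, off=6): starts [48, 83, 123] → cuts [54, 89, 129]
  TgoII (GGGCC, off=5): starts [32, 133, 154] → cuts [37, 138, 159]

All cut coordinates (distinct, sorted): [6, 20, 22, 37, 54, 66, 68, 82, 89, 98, 111, 119, 129, 138, 159]

Fragments:
  [0,6): 6 bp
  [6,20): 14 bp
  [20,22): 2 bp
  [22,37): 15 bp
  [37,54): 17 bp
  [54,66): 12 bp
  [66,68): 2 bp
  [68,82): 14 bp
  [82,89): 7 bp
  [89,98): 9 bp
  [98,111): 13 bp
  [111,119): 8 bp
  [119,129): 10 bp
  [129,138): 9 bp
  [138,159): 21 bp
  [159,164): 5 bp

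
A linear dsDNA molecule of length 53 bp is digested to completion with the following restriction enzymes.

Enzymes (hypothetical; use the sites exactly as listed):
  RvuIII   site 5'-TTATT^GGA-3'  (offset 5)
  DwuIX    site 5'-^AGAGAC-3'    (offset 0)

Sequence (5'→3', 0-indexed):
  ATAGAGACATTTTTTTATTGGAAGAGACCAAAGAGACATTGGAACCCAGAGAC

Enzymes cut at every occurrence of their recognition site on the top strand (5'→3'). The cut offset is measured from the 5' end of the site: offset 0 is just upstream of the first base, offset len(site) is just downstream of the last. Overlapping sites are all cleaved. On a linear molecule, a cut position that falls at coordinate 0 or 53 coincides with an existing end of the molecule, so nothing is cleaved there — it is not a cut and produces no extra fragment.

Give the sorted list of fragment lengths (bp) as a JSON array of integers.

Site scan:
  RvuIII (TTATTGGA, off=5): starts [14] → cuts [19]
  DwuIX (AGAGAC, off=0): starts [2, 22, 31, 47] → cuts [2, 22, 31, 47]

Pooled cuts: [2, 19, 22, 31, 47]

Fragment lengths:
  [0,2): 2 bp
  [2,19): 17 bp
  [19,22): 3 bp
  [22,31): 9 bp
  [31,47): 16 bp
  [47,53): 6 bp

[2,3,6,9,16,17]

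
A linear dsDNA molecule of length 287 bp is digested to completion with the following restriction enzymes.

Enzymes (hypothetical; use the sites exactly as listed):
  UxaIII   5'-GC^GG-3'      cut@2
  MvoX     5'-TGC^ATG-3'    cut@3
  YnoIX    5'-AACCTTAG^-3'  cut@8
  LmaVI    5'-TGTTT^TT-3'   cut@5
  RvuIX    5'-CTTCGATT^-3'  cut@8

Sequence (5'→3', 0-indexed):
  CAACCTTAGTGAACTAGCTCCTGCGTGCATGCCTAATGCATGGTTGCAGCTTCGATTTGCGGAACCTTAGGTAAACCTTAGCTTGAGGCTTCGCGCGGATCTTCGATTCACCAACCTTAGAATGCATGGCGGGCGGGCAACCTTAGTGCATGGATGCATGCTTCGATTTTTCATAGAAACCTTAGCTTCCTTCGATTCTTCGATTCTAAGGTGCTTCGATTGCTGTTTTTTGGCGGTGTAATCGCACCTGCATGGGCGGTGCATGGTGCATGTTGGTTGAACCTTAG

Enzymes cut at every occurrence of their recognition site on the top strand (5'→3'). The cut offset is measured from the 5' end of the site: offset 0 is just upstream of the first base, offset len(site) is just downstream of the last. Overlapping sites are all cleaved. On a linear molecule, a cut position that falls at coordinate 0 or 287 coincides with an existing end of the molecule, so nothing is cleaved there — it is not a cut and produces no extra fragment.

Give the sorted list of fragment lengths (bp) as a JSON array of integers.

[3,3,4,5,5,5,6,6,7,7,8,8,9,10,11,11,11,12,12,12,12,15,16,17,17,18,18,19]

Site scan:
  UxaIII GCGG/2: at [58, 94, 128, 132, 232, 255] ⇒ [60, 96, 130, 134, 234, 257]
  MvoX TGCATG/3: at [25, 36, 122, 146, 154, 248, 259, 266] ⇒ [28, 39, 125, 149, 157, 251, 262, 269]
  YnoIX AACCTTAG/8: at [1, 62, 73, 112, 138, 177, 279] ⇒ [9, 70, 81, 120, 146, 185] (position 287 is a terminus of the linear molecule — no cut)
  LmaVI TGTTTTT/5: at [223] ⇒ [228]
  RvuIX CTTCGATT/8: at [49, 100, 160, 189, 197, 213] ⇒ [57, 108, 168, 197, 205, 221]

All cut coordinates (distinct, sorted): [9, 28, 39, 57, 60, 70, 81, 96, 108, 120, 125, 130, 134, 146, 149, 157, 168, 185, 197, 205, 221, 228, 234, 251, 257, 262, 269]

Fragment lengths:
  [0,9): 9 bp
  [9,28): 19 bp
  [28,39): 11 bp
  [39,57): 18 bp
  [57,60): 3 bp
  [60,70): 10 bp
  [70,81): 11 bp
  [81,96): 15 bp
  [96,108): 12 bp
  [108,120): 12 bp
  [120,125): 5 bp
  [125,130): 5 bp
  [130,134): 4 bp
  [134,146): 12 bp
  [146,149): 3 bp
  [149,157): 8 bp
  [157,168): 11 bp
  [168,185): 17 bp
  [185,197): 12 bp
  [197,205): 8 bp
  [205,221): 16 bp
  [221,228): 7 bp
  [228,234): 6 bp
  [234,251): 17 bp
  [251,257): 6 bp
  [257,262): 5 bp
  [262,269): 7 bp
  [269,287): 18 bp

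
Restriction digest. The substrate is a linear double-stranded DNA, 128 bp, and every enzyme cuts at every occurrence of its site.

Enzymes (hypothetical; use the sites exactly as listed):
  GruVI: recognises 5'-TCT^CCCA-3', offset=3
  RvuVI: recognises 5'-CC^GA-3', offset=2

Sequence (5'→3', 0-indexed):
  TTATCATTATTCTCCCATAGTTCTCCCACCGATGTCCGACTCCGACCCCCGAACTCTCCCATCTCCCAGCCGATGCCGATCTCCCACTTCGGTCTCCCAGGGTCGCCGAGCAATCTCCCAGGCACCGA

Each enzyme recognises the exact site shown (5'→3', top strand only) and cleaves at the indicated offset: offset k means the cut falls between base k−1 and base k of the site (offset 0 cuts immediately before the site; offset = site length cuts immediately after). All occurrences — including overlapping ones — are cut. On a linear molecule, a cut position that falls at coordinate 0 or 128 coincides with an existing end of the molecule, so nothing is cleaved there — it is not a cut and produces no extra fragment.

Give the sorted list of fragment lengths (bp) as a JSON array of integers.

[2,5,6,6,6,7,7,7,7,7,9,10,11,12,13,13]

Per-enzyme occurrences:
  GruVI (TCTCCCA, off=3): starts [10, 21, 54, 61, 79, 92, 113] → cuts [13, 24, 57, 64, 82, 95, 116]
  RvuVI (CCGA, off=2): starts [28, 35, 41, 48, 69, 75, 105, 124] → cuts [30, 37, 43, 50, 71, 77, 107, 126]

All cut coordinates (distinct, sorted): [13, 24, 30, 37, 43, 50, 57, 64, 71, 77, 82, 95, 107, 116, 126]

Fragment lengths:
  [0,13): 13 bp
  [13,24): 11 bp
  [24,30): 6 bp
  [30,37): 7 bp
  [37,43): 6 bp
  [43,50): 7 bp
  [50,57): 7 bp
  [57,64): 7 bp
  [64,71): 7 bp
  [71,77): 6 bp
  [77,82): 5 bp
  [82,95): 13 bp
  [95,107): 12 bp
  [107,116): 9 bp
  [116,126): 10 bp
  [126,128): 2 bp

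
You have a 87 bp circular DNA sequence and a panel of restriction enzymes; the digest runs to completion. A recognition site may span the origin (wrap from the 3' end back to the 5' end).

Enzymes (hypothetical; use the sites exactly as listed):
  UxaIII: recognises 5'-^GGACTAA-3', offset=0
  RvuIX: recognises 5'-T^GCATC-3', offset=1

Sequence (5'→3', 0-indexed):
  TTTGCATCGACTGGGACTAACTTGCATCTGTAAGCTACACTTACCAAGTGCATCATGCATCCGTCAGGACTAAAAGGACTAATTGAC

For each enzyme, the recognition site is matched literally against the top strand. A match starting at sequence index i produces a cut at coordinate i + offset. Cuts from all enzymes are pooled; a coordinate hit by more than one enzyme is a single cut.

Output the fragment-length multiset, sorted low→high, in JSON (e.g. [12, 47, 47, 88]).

Per-enzyme occurrences:
  UxaIII GGACTAA/0: at [13, 66, 75] ⇒ [13, 66, 75]
  RvuIX TGCATC/1: at [2, 22, 48, 55] ⇒ [3, 23, 49, 56]

Pooled cuts: [3, 13, 23, 49, 56, 66, 75]

Fragment lengths:
  3→13: 10 bp
  13→23: 10 bp
  23→49: 26 bp
  49→56: 7 bp
  56→66: 10 bp
  66→75: 9 bp
  75→3 (wrap): 87-75+3 = 15 bp

[7,9,10,10,10,15,26]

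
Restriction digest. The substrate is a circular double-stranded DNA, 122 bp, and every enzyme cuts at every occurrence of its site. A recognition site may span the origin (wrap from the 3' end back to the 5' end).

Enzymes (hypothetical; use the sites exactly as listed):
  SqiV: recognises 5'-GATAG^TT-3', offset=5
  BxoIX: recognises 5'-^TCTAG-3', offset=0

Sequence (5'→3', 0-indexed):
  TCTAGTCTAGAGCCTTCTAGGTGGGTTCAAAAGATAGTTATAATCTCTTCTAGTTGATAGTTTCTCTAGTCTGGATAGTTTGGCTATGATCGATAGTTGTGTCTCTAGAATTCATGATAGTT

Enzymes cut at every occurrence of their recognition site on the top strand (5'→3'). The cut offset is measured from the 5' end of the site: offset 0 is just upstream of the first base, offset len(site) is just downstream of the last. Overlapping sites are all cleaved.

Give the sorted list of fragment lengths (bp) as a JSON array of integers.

Per-enzyme occurrences:
  SqiV GATAGTT/5: at [32, 55, 73, 91, 115] ⇒ [37, 60, 78, 96, 120]
  BxoIX TCTAG/0: at [0, 5, 15, 48, 64, 103] ⇒ [0, 5, 15, 48, 64, 103]

Pooled cuts: [0, 5, 15, 37, 48, 60, 64, 78, 96, 103, 120]

Fragment lengths:
  0→5: 5 bp
  5→15: 10 bp
  15→37: 22 bp
  37→48: 11 bp
  48→60: 12 bp
  60→64: 4 bp
  64→78: 14 bp
  78→96: 18 bp
  96→103: 7 bp
  103→120: 17 bp
  120→0 (wrap): 122-120+0 = 2 bp

[2,4,5,7,10,11,12,14,17,18,22]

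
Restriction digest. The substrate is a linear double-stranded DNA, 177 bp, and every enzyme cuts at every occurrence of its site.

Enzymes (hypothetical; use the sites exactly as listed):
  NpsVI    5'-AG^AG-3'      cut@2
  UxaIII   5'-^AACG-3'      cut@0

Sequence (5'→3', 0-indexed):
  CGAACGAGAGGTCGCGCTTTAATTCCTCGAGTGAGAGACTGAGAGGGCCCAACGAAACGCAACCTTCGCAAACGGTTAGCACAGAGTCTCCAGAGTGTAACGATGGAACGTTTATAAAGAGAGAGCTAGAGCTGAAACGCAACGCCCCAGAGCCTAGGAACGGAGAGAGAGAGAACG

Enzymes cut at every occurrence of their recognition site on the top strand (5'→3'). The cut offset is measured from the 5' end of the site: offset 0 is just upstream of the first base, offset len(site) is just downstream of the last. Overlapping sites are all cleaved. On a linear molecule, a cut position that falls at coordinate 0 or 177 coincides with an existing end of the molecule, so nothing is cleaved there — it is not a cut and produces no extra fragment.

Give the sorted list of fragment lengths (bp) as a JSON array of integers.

[2,2,2,2,2,2,2,4,5,5,5,6,6,6,7,7,8,8,8,9,10,13,14,15,27]

Scan for sites:
  NpsVI AGAG/2: at [6, 33, 41, 82, 91, 117, 119, 121, 127, 148, 163, 165, 167, 169] ⇒ [8, 35, 43, 84, 93, 119, 121, 123, 129, 150, 165, 167, 169, 171]
  UxaIII AACG/0: at [2, 50, 55, 70, 98, 106, 135, 140, 158, 173] ⇒ [2, 50, 55, 70, 98, 106, 135, 140, 158, 173]

Pooled cuts: [2, 8, 35, 43, 50, 55, 70, 84, 93, 98, 106, 119, 121, 123, 129, 135, 140, 150, 158, 165, 167, 169, 171, 173]

Fragments:
  [0,2): 2 bp
  [2,8): 6 bp
  [8,35): 27 bp
  [35,43): 8 bp
  [43,50): 7 bp
  [50,55): 5 bp
  [55,70): 15 bp
  [70,84): 14 bp
  [84,93): 9 bp
  [93,98): 5 bp
  [98,106): 8 bp
  [106,119): 13 bp
  [119,121): 2 bp
  [121,123): 2 bp
  [123,129): 6 bp
  [129,135): 6 bp
  [135,140): 5 bp
  [140,150): 10 bp
  [150,158): 8 bp
  [158,165): 7 bp
  [165,167): 2 bp
  [167,169): 2 bp
  [169,171): 2 bp
  [171,173): 2 bp
  [173,177): 4 bp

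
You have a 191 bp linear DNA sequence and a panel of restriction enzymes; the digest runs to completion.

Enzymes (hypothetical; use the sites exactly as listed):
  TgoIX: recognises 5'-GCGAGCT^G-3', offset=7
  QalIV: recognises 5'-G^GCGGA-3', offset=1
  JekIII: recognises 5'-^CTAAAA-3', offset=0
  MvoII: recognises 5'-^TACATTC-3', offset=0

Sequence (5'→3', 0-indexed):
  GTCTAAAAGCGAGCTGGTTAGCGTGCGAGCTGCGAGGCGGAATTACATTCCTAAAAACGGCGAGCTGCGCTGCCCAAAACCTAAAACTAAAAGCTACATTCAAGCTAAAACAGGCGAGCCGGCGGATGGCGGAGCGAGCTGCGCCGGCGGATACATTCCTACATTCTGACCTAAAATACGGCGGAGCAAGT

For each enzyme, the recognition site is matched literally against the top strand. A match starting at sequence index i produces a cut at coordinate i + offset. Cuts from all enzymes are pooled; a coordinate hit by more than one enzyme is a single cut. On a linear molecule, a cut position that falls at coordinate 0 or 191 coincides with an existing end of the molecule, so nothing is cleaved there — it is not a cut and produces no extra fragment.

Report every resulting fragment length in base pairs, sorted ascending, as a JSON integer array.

[2,5,5,6,6,7,7,7,8,8,10,10,11,11,12,13,14,16,16,17]

Scan for sites:
  TgoIX GCGAGCTG/7: at [8, 24, 59, 133] ⇒ [15, 31, 66, 140]
  QalIV GGCGGA/1: at [35, 120, 127, 145, 179] ⇒ [36, 121, 128, 146, 180]
  JekIII CTAAAA/0: at [2, 50, 80, 86, 104, 170] ⇒ [2, 50, 80, 86, 104, 170]
  MvoII TACATTC/0: at [43, 94, 151, 159] ⇒ [43, 94, 151, 159]

All cut coordinates (distinct, sorted): [2, 15, 31, 36, 43, 50, 66, 80, 86, 94, 104, 121, 128, 140, 146, 151, 159, 170, 180]

Fragment lengths:
  [0,2): 2 bp
  [2,15): 13 bp
  [15,31): 16 bp
  [31,36): 5 bp
  [36,43): 7 bp
  [43,50): 7 bp
  [50,66): 16 bp
  [66,80): 14 bp
  [80,86): 6 bp
  [86,94): 8 bp
  [94,104): 10 bp
  [104,121): 17 bp
  [121,128): 7 bp
  [128,140): 12 bp
  [140,146): 6 bp
  [146,151): 5 bp
  [151,159): 8 bp
  [159,170): 11 bp
  [170,180): 10 bp
  [180,191): 11 bp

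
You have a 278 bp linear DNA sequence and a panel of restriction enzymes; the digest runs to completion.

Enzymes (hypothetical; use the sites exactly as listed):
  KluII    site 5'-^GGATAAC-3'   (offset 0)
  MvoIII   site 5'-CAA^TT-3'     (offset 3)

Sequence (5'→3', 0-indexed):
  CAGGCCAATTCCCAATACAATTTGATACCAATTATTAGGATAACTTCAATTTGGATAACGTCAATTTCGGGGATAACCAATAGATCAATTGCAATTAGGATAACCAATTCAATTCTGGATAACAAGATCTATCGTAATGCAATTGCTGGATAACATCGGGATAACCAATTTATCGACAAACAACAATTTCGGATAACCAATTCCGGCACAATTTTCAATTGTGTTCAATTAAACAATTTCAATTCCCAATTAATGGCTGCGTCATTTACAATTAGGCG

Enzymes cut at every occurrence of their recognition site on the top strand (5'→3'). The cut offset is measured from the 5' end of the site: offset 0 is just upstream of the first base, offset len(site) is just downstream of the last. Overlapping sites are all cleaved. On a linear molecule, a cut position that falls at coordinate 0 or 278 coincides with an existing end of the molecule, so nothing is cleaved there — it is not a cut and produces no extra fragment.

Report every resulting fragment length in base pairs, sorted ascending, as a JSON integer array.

[3,3,4,4,5,5,6,6,6,6,7,7,7,8,8,10,10,10,10,11,11,11,12,12,12,18,18,22,26]

Site scan:
  KluII (GGATAAC, off=0): starts [37, 52, 70, 97, 116, 147, 158, 190] → cuts [37, 52, 70, 97, 116, 147, 158, 190]
  MvoIII (CAATT, off=3): starts [5, 17, 28, 46, 61, 85, 91, 104, 109, 139, 165, 183, 197, 208, 215, 225, 233, 239, 246, 268] → cuts [8, 20, 31, 49, 64, 88, 94, 107, 112, 142, 168, 186, 200, 211, 218, 228, 236, 242, 249, 271]

All cut coordinates (distinct, sorted): [8, 20, 31, 37, 49, 52, 64, 70, 88, 94, 97, 107, 112, 116, 142, 147, 158, 168, 186, 190, 200, 211, 218, 228, 236, 242, 249, 271]

Fragments:
  [0,8): 8 bp
  [8,20): 12 bp
  [20,31): 11 bp
  [31,37): 6 bp
  [37,49): 12 bp
  [49,52): 3 bp
  [52,64): 12 bp
  [64,70): 6 bp
  [70,88): 18 bp
  [88,94): 6 bp
  [94,97): 3 bp
  [97,107): 10 bp
  [107,112): 5 bp
  [112,116): 4 bp
  [116,142): 26 bp
  [142,147): 5 bp
  [147,158): 11 bp
  [158,168): 10 bp
  [168,186): 18 bp
  [186,190): 4 bp
  [190,200): 10 bp
  [200,211): 11 bp
  [211,218): 7 bp
  [218,228): 10 bp
  [228,236): 8 bp
  [236,242): 6 bp
  [242,249): 7 bp
  [249,271): 22 bp
  [271,278): 7 bp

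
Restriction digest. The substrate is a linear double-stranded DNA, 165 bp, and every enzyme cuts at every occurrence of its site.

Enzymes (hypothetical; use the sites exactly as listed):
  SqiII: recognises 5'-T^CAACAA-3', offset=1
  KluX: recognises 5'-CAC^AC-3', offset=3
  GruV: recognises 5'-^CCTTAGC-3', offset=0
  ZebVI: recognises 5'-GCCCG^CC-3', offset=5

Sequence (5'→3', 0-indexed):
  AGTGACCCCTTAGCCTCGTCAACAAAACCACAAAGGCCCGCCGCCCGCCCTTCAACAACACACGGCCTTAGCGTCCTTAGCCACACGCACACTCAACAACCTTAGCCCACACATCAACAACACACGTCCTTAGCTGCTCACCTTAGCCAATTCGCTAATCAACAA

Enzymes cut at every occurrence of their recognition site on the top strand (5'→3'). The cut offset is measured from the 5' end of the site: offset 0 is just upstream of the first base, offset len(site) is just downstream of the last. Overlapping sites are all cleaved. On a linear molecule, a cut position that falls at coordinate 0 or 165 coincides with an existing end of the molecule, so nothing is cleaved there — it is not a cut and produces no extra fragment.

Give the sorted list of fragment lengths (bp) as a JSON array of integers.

Scan for sites:
  SqiII (TCAACAA, off=1): starts [18, 51, 92, 113, 158] → cuts [19, 52, 93, 114, 159]
  KluX (CACAC, off=3): starts [58, 81, 87, 107, 120] → cuts [61, 84, 90, 110, 123]
  GruV (CCTTAGC, off=0): starts [7, 65, 74, 99, 127, 140] → cuts [7, 65, 74, 99, 127, 140]
  ZebVI (GCCCGCC, off=5): starts [35, 42] → cuts [40, 47]

Pooled cuts: [7, 19, 40, 47, 52, 61, 65, 74, 84, 90, 93, 99, 110, 114, 123, 127, 140, 159]

Fragments:
  [0,7): 7 bp
  [7,19): 12 bp
  [19,40): 21 bp
  [40,47): 7 bp
  [47,52): 5 bp
  [52,61): 9 bp
  [61,65): 4 bp
  [65,74): 9 bp
  [74,84): 10 bp
  [84,90): 6 bp
  [90,93): 3 bp
  [93,99): 6 bp
  [99,110): 11 bp
  [110,114): 4 bp
  [114,123): 9 bp
  [123,127): 4 bp
  [127,140): 13 bp
  [140,159): 19 bp
  [159,165): 6 bp

[3,4,4,4,5,6,6,6,7,7,9,9,9,10,11,12,13,19,21]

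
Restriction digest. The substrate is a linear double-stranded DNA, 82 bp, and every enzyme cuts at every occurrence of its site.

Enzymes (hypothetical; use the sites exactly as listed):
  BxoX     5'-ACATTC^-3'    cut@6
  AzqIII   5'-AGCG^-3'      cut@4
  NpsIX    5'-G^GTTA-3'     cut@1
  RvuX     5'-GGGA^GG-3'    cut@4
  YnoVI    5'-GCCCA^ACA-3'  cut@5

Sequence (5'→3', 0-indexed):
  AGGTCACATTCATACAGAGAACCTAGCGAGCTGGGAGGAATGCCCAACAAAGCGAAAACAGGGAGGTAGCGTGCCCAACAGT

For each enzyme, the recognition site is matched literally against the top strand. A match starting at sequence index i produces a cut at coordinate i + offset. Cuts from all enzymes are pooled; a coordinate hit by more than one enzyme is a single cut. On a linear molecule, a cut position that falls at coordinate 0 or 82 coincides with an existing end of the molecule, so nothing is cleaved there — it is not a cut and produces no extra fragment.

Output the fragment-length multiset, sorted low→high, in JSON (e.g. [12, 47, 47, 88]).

[5,6,7,8,8,10,10,11,17]

Scan for sites:
  BxoX (ACATTC, off=6): starts [5] → cuts [11]
  AzqIII (AGCG, off=4): starts [24, 50, 67] → cuts [28, 54, 71]
  NpsIX (GGTTA, off=1): no sites
  RvuX (GGGAGG, off=4): starts [32, 60] → cuts [36, 64]
  YnoVI (GCCCAACA, off=5): starts [41, 72] → cuts [46, 77]

All cut coordinates (distinct, sorted): [11, 28, 36, 46, 54, 64, 71, 77]

Fragment lengths:
  [0,11): 11 bp
  [11,28): 17 bp
  [28,36): 8 bp
  [36,46): 10 bp
  [46,54): 8 bp
  [54,64): 10 bp
  [64,71): 7 bp
  [71,77): 6 bp
  [77,82): 5 bp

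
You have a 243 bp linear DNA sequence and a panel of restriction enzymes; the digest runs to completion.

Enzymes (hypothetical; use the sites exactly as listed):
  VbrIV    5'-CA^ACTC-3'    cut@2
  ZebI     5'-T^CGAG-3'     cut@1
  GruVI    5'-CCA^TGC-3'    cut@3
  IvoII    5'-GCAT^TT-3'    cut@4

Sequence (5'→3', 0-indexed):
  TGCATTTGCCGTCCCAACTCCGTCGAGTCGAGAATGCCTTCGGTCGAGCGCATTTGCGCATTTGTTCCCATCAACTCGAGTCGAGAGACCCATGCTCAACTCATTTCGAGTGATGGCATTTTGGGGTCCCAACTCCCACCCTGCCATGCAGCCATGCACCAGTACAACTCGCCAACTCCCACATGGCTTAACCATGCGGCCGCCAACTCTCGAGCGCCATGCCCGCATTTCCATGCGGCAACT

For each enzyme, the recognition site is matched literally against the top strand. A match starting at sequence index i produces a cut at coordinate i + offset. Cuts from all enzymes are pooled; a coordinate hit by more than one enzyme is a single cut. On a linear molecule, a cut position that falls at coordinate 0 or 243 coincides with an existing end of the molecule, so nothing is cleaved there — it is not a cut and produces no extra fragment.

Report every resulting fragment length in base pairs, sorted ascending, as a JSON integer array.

[3,5,5,5,5,5,6,7,8,8,8,8,9,9,9,10,11,11,11,12,12,12,13,15,16,20]

Scan for sites:
  VbrIV (CAACTC, off=2): starts [14, 71, 96, 129, 164, 172, 203] → cuts [16, 73, 98, 131, 166, 174, 205]
  ZebI (TCGAG, off=1): starts [22, 27, 43, 75, 80, 105, 209] → cuts [23, 28, 44, 76, 81, 106, 210]
  GruVI (CCATGC, off=3): starts [89, 143, 151, 191, 216, 230] → cuts [92, 146, 154, 194, 219, 233]
  IvoII (GCATTT, off=4): starts [1, 49, 57, 115, 224] → cuts [5, 53, 61, 119, 228]

All cut coordinates (distinct, sorted): [5, 16, 23, 28, 44, 53, 61, 73, 76, 81, 92, 98, 106, 119, 131, 146, 154, 166, 174, 194, 205, 210, 219, 228, 233]

Fragments:
  [0,5): 5 bp
  [5,16): 11 bp
  [16,23): 7 bp
  [23,28): 5 bp
  [28,44): 16 bp
  [44,53): 9 bp
  [53,61): 8 bp
  [61,73): 12 bp
  [73,76): 3 bp
  [76,81): 5 bp
  [81,92): 11 bp
  [92,98): 6 bp
  [98,106): 8 bp
  [106,119): 13 bp
  [119,131): 12 bp
  [131,146): 15 bp
  [146,154): 8 bp
  [154,166): 12 bp
  [166,174): 8 bp
  [174,194): 20 bp
  [194,205): 11 bp
  [205,210): 5 bp
  [210,219): 9 bp
  [219,228): 9 bp
  [228,233): 5 bp
  [233,243): 10 bp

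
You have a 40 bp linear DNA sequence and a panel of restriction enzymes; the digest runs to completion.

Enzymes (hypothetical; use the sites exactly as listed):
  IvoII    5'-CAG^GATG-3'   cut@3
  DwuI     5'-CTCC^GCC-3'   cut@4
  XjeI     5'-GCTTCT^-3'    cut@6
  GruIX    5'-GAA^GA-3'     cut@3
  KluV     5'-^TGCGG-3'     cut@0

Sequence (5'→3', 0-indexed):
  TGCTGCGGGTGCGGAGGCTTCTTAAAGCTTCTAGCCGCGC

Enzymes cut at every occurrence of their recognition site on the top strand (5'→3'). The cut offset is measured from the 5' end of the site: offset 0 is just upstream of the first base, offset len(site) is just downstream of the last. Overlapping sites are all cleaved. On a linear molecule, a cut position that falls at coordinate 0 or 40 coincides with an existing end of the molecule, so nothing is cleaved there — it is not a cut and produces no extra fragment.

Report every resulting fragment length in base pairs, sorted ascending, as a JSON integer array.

[3,6,8,10,13]

Scan for sites:
  IvoII (CAGGATG, off=3): no sites
  DwuI (CTCCGCC, off=4): no sites
  XjeI (GCTTCT, off=6): starts [16, 26] → cuts [22, 32]
  GruIX (GAAGA, off=3): no sites
  KluV (TGCGG, off=0): starts [3, 9] → cuts [3, 9]

Pooled cuts: [3, 9, 22, 32]

Fragments:
  [0,3): 3 bp
  [3,9): 6 bp
  [9,22): 13 bp
  [22,32): 10 bp
  [32,40): 8 bp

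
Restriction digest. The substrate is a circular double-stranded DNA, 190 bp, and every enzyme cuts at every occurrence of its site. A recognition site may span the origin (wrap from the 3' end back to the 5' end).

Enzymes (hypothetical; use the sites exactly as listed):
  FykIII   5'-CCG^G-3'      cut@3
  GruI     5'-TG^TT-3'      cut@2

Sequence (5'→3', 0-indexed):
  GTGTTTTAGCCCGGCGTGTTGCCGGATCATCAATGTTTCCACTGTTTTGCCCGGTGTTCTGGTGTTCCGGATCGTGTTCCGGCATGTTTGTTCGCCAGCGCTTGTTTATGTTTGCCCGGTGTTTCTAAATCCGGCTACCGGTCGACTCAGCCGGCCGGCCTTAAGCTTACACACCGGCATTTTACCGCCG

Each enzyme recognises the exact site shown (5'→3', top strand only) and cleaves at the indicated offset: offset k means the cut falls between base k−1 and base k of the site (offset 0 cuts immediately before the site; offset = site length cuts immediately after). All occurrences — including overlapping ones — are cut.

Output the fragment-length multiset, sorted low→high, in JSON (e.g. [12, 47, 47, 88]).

[3,3,3,4,4,5,5,5,5,6,6,7,7,8,8,9,9,10,11,12,13,14,14,19]

Scan for sites:
  FykIII (CCGG, off=3): starts [10, 21, 50, 66, 78, 115, 130, 137, 150, 154, 173, 187] → cuts [0, 13, 24, 53, 69, 81, 118, 133, 140, 153, 157, 176]
  GruI (TGTT, off=2): starts [1, 16, 33, 42, 54, 62, 74, 84, 88, 102, 108, 119] → cuts [3, 18, 35, 44, 56, 64, 76, 86, 90, 104, 110, 121]

All cut coordinates (distinct, sorted): [0, 3, 13, 18, 24, 35, 44, 53, 56, 64, 69, 76, 81, 86, 90, 104, 110, 118, 121, 133, 140, 153, 157, 176]

Fragment lengths:
  0→3: 3 bp
  3→13: 10 bp
  13→18: 5 bp
  18→24: 6 bp
  24→35: 11 bp
  35→44: 9 bp
  44→53: 9 bp
  53→56: 3 bp
  56→64: 8 bp
  64→69: 5 bp
  69→76: 7 bp
  76→81: 5 bp
  81→86: 5 bp
  86→90: 4 bp
  90→104: 14 bp
  104→110: 6 bp
  110→118: 8 bp
  118→121: 3 bp
  121→133: 12 bp
  133→140: 7 bp
  140→153: 13 bp
  153→157: 4 bp
  157→176: 19 bp
  176→0 (wrap): 190-176+0 = 14 bp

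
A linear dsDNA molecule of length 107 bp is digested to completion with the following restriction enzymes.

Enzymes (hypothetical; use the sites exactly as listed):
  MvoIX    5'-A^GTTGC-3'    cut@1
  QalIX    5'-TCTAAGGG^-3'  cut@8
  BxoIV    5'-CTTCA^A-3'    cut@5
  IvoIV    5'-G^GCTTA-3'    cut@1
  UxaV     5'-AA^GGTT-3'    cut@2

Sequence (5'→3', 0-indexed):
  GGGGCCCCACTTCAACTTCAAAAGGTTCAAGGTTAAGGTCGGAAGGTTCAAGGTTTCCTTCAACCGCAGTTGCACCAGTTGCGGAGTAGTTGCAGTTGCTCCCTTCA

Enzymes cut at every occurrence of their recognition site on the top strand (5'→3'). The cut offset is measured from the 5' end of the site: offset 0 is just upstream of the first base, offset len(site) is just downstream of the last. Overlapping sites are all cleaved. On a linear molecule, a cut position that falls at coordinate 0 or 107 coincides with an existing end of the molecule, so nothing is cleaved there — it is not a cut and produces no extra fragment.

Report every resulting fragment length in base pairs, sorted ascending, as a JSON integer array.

[3,6,6,6,7,7,9,11,11,13,14,14]

Per-enzyme occurrences:
  MvoIX AGTTGC/1: at [67, 76, 87, 93] ⇒ [68, 77, 88, 94]
  QalIX (TCTAAGGG, off=8): no sites
  BxoIV CTTCAA/5: at [9, 15, 57] ⇒ [14, 20, 62]
  IvoIV (GGCTTA, off=1): no sites
  UxaV AAGGTT/2: at [21, 28, 42, 49] ⇒ [23, 30, 44, 51]

All cut coordinates (distinct, sorted): [14, 20, 23, 30, 44, 51, 62, 68, 77, 88, 94]

Fragments:
  [0,14): 14 bp
  [14,20): 6 bp
  [20,23): 3 bp
  [23,30): 7 bp
  [30,44): 14 bp
  [44,51): 7 bp
  [51,62): 11 bp
  [62,68): 6 bp
  [68,77): 9 bp
  [77,88): 11 bp
  [88,94): 6 bp
  [94,107): 13 bp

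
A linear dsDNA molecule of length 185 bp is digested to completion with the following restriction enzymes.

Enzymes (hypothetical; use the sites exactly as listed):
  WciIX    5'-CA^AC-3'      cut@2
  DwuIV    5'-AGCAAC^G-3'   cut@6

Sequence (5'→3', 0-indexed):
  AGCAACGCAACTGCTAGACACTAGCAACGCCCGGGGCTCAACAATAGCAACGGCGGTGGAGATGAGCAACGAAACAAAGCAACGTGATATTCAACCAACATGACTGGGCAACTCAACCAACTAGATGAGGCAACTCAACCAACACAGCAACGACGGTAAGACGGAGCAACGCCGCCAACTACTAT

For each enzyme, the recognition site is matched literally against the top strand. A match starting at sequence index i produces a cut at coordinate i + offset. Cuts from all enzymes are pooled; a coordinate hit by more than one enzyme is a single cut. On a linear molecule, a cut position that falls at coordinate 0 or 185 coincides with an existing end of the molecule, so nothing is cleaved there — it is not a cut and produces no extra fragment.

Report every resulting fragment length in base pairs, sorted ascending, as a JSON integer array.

Scan for sites:
  WciIX CAAC/2: at [2, 7, 24, 38, 47, 66, 79, 91, 95, 108, 113, 117, 130, 135, 139, 147, 166, 175] ⇒ [4, 9, 26, 40, 49, 68, 81, 93, 97, 110, 115, 119, 132, 137, 141, 149, 168, 177]
  DwuIV AGCAACG/6: at [0, 22, 45, 64, 77, 145, 164] ⇒ [6, 28, 51, 70, 83, 151, 170]

Pooled cuts: [4, 6, 9, 26, 28, 40, 49, 51, 68, 70, 81, 83, 93, 97, 110, 115, 119, 132, 137, 141, 149, 151, 168, 170, 177]

Fragments:
  [0,4): 4 bp
  [4,6): 2 bp
  [6,9): 3 bp
  [9,26): 17 bp
  [26,28): 2 bp
  [28,40): 12 bp
  [40,49): 9 bp
  [49,51): 2 bp
  [51,68): 17 bp
  [68,70): 2 bp
  [70,81): 11 bp
  [81,83): 2 bp
  [83,93): 10 bp
  [93,97): 4 bp
  [97,110): 13 bp
  [110,115): 5 bp
  [115,119): 4 bp
  [119,132): 13 bp
  [132,137): 5 bp
  [137,141): 4 bp
  [141,149): 8 bp
  [149,151): 2 bp
  [151,168): 17 bp
  [168,170): 2 bp
  [170,177): 7 bp
  [177,185): 8 bp

[2,2,2,2,2,2,2,3,4,4,4,4,5,5,7,8,8,9,10,11,12,13,13,17,17,17]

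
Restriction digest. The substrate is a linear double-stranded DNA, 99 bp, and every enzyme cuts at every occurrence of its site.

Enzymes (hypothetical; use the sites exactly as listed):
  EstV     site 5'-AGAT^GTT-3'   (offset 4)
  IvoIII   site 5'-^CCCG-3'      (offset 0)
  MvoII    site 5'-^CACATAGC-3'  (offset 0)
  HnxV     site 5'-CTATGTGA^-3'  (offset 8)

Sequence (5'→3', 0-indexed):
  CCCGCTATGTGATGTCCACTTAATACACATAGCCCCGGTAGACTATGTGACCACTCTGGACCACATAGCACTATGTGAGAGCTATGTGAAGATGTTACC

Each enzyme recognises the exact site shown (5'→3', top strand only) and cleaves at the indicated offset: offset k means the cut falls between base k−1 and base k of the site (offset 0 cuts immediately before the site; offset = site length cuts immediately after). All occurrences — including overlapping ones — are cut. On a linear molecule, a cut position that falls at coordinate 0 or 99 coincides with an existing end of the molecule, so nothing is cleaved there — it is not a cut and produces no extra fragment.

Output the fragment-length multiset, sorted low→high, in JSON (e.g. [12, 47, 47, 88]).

[4,6,8,11,11,12,13,17,17]

Site scan:
  EstV (AGATGTT, off=4): starts [89] → cuts [93]
  IvoIII (CCCG, off=0): starts [0, 33] → cuts [33] (position 0 is a terminus of the linear molecule — no cut)
  MvoII (CACATAGC, off=0): starts [25, 61] → cuts [25, 61]
  HnxV (CTATGTGA, off=8): starts [4, 42, 70, 81] → cuts [12, 50, 78, 89]

Pooled cuts: [12, 25, 33, 50, 61, 78, 89, 93]

Fragments:
  [0,12): 12 bp
  [12,25): 13 bp
  [25,33): 8 bp
  [33,50): 17 bp
  [50,61): 11 bp
  [61,78): 17 bp
  [78,89): 11 bp
  [89,93): 4 bp
  [93,99): 6 bp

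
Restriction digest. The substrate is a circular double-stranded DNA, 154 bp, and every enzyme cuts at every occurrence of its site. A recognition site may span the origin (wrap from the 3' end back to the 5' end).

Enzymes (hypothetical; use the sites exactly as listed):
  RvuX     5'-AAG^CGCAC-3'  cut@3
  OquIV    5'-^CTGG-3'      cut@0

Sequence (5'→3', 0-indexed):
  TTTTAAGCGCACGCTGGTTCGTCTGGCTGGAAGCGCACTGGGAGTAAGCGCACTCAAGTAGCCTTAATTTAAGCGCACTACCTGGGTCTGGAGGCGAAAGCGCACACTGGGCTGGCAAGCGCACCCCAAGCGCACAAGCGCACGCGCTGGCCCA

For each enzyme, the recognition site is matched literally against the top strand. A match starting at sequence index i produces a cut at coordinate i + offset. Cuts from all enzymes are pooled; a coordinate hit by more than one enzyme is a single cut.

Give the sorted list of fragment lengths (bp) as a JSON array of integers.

[4,4,5,6,6,6,7,8,8,8,8,9,11,11,13,15,25]

Per-enzyme occurrences:
  RvuX AAGCGCAC/3: at [4, 30, 45, 70, 97, 116, 127, 135] ⇒ [7, 33, 48, 73, 100, 119, 130, 138]
  OquIV CTGG/0: at [13, 22, 26, 37, 81, 87, 106, 111, 146] ⇒ [13, 22, 26, 37, 81, 87, 106, 111, 146]

Pooled cuts: [7, 13, 22, 26, 33, 37, 48, 73, 81, 87, 100, 106, 111, 119, 130, 138, 146]

Fragments:
  7→13: 6 bp
  13→22: 9 bp
  22→26: 4 bp
  26→33: 7 bp
  33→37: 4 bp
  37→48: 11 bp
  48→73: 25 bp
  73→81: 8 bp
  81→87: 6 bp
  87→100: 13 bp
  100→106: 6 bp
  106→111: 5 bp
  111→119: 8 bp
  119→130: 11 bp
  130→138: 8 bp
  138→146: 8 bp
  146→7 (wrap): 154-146+7 = 15 bp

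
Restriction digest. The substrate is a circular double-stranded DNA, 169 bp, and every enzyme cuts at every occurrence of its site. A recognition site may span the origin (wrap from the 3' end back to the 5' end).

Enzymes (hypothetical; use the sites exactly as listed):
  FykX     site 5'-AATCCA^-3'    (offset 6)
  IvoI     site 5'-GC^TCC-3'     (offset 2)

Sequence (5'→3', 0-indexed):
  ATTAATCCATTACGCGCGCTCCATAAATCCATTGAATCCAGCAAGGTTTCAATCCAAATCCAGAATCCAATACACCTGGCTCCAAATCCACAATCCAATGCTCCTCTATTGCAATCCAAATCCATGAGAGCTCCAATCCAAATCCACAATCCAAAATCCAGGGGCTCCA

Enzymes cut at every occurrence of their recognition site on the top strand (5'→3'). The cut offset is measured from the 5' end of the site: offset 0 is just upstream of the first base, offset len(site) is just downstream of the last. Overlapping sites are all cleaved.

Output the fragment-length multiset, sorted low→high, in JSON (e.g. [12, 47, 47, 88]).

[4,5,6,6,6,7,7,7,7,7,9,9,10,10,11,12,13,16,17]

Site scan:
  FykX AATCCA/6: at [3, 25, 34, 50, 56, 63, 84, 91, 112, 118, 134, 140, 147, 154] ⇒ [9, 31, 40, 56, 62, 69, 90, 97, 118, 124, 140, 146, 153, 160]
  IvoI GCTCC/2: at [17, 78, 99, 129, 163] ⇒ [19, 80, 101, 131, 165]

All cut coordinates (distinct, sorted): [9, 19, 31, 40, 56, 62, 69, 80, 90, 97, 101, 118, 124, 131, 140, 146, 153, 160, 165]

Fragment lengths:
  9→19: 10 bp
  19→31: 12 bp
  31→40: 9 bp
  40→56: 16 bp
  56→62: 6 bp
  62→69: 7 bp
  69→80: 11 bp
  80→90: 10 bp
  90→97: 7 bp
  97→101: 4 bp
  101→118: 17 bp
  118→124: 6 bp
  124→131: 7 bp
  131→140: 9 bp
  140→146: 6 bp
  146→153: 7 bp
  153→160: 7 bp
  160→165: 5 bp
  165→9 (wrap): 169-165+9 = 13 bp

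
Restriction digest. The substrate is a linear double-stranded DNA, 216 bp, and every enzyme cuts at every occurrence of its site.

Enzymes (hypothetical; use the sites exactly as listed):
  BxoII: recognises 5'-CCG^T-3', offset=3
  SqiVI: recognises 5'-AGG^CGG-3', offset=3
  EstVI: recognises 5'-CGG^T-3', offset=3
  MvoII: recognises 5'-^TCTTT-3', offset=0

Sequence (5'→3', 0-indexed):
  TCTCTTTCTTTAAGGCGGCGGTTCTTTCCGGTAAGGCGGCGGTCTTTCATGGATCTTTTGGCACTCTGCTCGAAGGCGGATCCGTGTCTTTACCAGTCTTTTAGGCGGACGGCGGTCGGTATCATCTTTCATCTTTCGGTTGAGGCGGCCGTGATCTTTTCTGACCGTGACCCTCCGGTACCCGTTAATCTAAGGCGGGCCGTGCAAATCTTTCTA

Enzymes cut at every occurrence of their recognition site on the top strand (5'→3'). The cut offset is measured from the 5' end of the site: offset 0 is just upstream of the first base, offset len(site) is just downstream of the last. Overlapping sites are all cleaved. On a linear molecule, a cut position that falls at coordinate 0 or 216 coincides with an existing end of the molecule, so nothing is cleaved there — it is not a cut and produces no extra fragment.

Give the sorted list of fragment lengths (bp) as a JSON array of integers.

[1,2,2,3,4,4,5,5,6,6,6,6,6,6,7,7,8,8,8,9,9,9,10,10,11,11,11,13,23]

Scan for sites:
  BxoII CCGT/3: at [81, 148, 164, 181, 199] ⇒ [84, 151, 167, 184, 202]
  SqiVI AGGCGG/3: at [12, 33, 73, 102, 142, 192] ⇒ [15, 36, 76, 105, 145, 195]
  EstVI CGGT/3: at [18, 28, 39, 112, 116, 136, 175] ⇒ [21, 31, 42, 115, 119, 139, 178]
  MvoII TCTTT/0: at [2, 6, 22, 42, 53, 86, 96, 124, 131, 154, 208] ⇒ [2, 6, 22, 42, 53, 86, 96, 124, 131, 154, 208]

All cut coordinates (distinct, sorted): [2, 6, 15, 21, 22, 31, 36, 42, 53, 76, 84, 86, 96, 105, 115, 119, 124, 131, 139, 145, 151, 154, 167, 178, 184, 195, 202, 208]

Fragment lengths:
  [0,2): 2 bp
  [2,6): 4 bp
  [6,15): 9 bp
  [15,21): 6 bp
  [21,22): 1 bp
  [22,31): 9 bp
  [31,36): 5 bp
  [36,42): 6 bp
  [42,53): 11 bp
  [53,76): 23 bp
  [76,84): 8 bp
  [84,86): 2 bp
  [86,96): 10 bp
  [96,105): 9 bp
  [105,115): 10 bp
  [115,119): 4 bp
  [119,124): 5 bp
  [124,131): 7 bp
  [131,139): 8 bp
  [139,145): 6 bp
  [145,151): 6 bp
  [151,154): 3 bp
  [154,167): 13 bp
  [167,178): 11 bp
  [178,184): 6 bp
  [184,195): 11 bp
  [195,202): 7 bp
  [202,208): 6 bp
  [208,216): 8 bp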